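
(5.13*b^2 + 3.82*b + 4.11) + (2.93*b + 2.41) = 5.13*b^2 + 6.75*b + 6.52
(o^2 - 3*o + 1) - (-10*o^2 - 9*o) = 11*o^2 + 6*o + 1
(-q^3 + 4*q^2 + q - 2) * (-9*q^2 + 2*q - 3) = 9*q^5 - 38*q^4 + 2*q^3 + 8*q^2 - 7*q + 6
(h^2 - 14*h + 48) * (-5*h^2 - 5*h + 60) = -5*h^4 + 65*h^3 - 110*h^2 - 1080*h + 2880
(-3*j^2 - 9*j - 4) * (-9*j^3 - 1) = 27*j^5 + 81*j^4 + 36*j^3 + 3*j^2 + 9*j + 4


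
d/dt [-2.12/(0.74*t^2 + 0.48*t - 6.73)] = (3.1376*t + 1.0176)/(0.74*t^2 + 0.48*t - 6.73)^2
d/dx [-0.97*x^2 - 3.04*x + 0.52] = -1.94*x - 3.04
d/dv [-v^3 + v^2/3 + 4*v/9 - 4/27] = -3*v^2 + 2*v/3 + 4/9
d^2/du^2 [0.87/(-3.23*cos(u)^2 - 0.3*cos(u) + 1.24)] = (36.306492*(1 - cos(u)^2)^2 + 2.52909*cos(u)^3 + 32.169642*cos(u)^2 - 4.73454*cos(u) - 43.43214)/(3.23*cos(u)^2 + 0.3*cos(u) - 1.24)^3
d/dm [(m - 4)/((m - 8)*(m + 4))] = (-m^2 + 8*m - 48)/(m^4 - 8*m^3 - 48*m^2 + 256*m + 1024)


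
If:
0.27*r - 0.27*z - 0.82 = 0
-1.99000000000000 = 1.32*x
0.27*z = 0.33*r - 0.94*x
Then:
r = -37.29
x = -1.51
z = -40.32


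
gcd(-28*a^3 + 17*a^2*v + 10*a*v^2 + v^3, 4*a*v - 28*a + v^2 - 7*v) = 4*a + v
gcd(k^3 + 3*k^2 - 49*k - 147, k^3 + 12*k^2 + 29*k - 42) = k + 7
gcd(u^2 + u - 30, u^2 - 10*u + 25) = u - 5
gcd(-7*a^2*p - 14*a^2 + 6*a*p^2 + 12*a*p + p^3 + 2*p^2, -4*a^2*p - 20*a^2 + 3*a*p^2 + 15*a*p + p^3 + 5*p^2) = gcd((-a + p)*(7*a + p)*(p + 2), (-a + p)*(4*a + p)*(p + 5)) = -a + p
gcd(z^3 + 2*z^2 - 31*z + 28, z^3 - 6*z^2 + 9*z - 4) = z^2 - 5*z + 4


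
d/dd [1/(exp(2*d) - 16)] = -2*exp(2*d)/(exp(2*d) - 16)^2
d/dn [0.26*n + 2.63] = 0.260000000000000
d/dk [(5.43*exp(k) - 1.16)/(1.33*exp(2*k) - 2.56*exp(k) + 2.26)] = (-7.2219*exp(2*k) + 3.0856*exp(k) + 9.3022)*exp(k)/(1.7689*exp(4*k) - 6.8096*exp(3*k) + 12.5652*exp(2*k) - 11.5712*exp(k) + 5.1076)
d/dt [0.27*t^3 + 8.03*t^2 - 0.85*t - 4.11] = 0.81*t^2 + 16.06*t - 0.85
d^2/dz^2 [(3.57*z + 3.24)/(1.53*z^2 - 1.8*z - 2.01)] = ((2.9376 - 32.7726*z)*(-1.53*z^2 + 1.8*z + 2.01) - (3.06*z - 1.8)*(3.57*z + 3.24)*(6.12*z - 3.6))/(-1.53*z^2 + 1.8*z + 2.01)^3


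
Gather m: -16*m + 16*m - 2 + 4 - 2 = 0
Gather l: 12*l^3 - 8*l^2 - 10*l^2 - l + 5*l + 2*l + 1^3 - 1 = 12*l^3 - 18*l^2 + 6*l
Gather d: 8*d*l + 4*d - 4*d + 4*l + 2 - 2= 8*d*l + 4*l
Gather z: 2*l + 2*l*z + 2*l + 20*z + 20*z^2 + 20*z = 4*l + 20*z^2 + z*(2*l + 40)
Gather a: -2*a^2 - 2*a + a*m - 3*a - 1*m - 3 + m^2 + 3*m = -2*a^2 + a*(m - 5) + m^2 + 2*m - 3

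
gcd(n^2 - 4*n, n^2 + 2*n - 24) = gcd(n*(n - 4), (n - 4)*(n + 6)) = n - 4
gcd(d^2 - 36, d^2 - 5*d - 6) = d - 6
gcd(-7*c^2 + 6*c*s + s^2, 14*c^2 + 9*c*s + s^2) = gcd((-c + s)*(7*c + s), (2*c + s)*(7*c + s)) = 7*c + s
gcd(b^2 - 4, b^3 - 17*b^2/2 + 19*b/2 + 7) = b - 2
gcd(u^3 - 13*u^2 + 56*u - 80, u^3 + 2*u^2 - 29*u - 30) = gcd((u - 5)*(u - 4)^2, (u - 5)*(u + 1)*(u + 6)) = u - 5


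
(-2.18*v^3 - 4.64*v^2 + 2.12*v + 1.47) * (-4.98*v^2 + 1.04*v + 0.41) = 10.8564*v^5 + 20.84*v^4 - 16.277*v^3 - 7.0182*v^2 + 2.398*v + 0.6027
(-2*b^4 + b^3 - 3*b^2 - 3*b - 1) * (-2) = 4*b^4 - 2*b^3 + 6*b^2 + 6*b + 2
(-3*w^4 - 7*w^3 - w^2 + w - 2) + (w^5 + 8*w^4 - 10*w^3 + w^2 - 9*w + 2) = w^5 + 5*w^4 - 17*w^3 - 8*w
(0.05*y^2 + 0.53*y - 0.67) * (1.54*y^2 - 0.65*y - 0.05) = 0.077*y^4 + 0.7837*y^3 - 1.3788*y^2 + 0.409*y + 0.0335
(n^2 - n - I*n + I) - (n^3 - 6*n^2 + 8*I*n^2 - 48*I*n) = -n^3 + 7*n^2 - 8*I*n^2 - n + 47*I*n + I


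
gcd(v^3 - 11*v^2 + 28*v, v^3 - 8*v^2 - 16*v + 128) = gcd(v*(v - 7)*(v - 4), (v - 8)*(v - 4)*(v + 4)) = v - 4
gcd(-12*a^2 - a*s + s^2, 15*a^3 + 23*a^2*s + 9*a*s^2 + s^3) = 3*a + s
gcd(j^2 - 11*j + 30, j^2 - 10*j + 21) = 1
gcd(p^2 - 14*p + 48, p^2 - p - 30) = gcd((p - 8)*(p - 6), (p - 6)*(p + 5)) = p - 6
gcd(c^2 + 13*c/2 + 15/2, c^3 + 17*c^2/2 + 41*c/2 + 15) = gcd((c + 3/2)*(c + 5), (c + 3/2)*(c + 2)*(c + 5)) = c^2 + 13*c/2 + 15/2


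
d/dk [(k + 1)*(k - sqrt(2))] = 2*k - sqrt(2) + 1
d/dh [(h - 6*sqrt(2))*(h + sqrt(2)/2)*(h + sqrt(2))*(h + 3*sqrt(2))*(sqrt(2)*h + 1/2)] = 5*sqrt(2)*h^4 - 10*h^3 - 537*sqrt(2)*h^2/4 - 272*h - 129*sqrt(2)/2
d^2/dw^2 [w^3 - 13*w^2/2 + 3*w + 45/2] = 6*w - 13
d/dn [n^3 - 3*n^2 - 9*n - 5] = 3*n^2 - 6*n - 9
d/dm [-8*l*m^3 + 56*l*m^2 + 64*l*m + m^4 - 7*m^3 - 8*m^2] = -24*l*m^2 + 112*l*m + 64*l + 4*m^3 - 21*m^2 - 16*m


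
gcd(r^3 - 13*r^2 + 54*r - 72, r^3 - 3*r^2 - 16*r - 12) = r - 6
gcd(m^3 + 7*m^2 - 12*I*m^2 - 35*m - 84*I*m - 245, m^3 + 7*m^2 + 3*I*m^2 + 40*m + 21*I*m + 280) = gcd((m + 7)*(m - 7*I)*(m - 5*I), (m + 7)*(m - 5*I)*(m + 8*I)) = m^2 + m*(7 - 5*I) - 35*I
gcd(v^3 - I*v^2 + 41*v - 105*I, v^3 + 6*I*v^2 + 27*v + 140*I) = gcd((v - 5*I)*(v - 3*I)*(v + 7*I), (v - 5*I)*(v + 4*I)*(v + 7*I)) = v^2 + 2*I*v + 35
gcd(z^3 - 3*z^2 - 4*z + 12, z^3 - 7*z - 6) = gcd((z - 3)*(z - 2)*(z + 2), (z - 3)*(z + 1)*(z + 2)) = z^2 - z - 6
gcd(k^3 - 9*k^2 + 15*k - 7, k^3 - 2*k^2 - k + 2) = k - 1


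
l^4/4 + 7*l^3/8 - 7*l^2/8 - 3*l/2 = l*(l/4 + 1)*(l - 3/2)*(l + 1)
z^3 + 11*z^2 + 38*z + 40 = (z + 2)*(z + 4)*(z + 5)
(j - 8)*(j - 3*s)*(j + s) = j^3 - 2*j^2*s - 8*j^2 - 3*j*s^2 + 16*j*s + 24*s^2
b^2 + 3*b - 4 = (b - 1)*(b + 4)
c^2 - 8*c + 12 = (c - 6)*(c - 2)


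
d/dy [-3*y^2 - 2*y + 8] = -6*y - 2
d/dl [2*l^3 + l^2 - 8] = 2*l*(3*l + 1)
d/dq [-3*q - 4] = -3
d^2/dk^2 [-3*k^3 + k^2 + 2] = 2 - 18*k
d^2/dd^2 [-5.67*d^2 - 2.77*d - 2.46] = -11.3400000000000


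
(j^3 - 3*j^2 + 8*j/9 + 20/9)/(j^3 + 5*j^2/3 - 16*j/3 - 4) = (j - 5/3)/(j + 3)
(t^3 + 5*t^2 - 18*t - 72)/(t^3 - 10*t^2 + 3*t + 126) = (t^2 + 2*t - 24)/(t^2 - 13*t + 42)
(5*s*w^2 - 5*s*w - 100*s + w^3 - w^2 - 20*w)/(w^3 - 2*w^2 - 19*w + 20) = (5*s + w)/(w - 1)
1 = 1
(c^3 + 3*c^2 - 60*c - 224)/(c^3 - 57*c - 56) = (c + 4)/(c + 1)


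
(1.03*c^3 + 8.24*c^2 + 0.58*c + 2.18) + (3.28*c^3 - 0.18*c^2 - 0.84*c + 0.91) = 4.31*c^3 + 8.06*c^2 - 0.26*c + 3.09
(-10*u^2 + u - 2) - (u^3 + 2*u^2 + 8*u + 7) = -u^3 - 12*u^2 - 7*u - 9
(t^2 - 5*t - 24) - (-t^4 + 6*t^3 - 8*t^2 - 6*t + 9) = t^4 - 6*t^3 + 9*t^2 + t - 33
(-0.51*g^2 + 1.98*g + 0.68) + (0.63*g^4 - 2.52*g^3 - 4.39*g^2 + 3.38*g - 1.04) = 0.63*g^4 - 2.52*g^3 - 4.9*g^2 + 5.36*g - 0.36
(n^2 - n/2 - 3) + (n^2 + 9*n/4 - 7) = 2*n^2 + 7*n/4 - 10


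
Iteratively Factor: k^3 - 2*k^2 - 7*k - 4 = (k + 1)*(k^2 - 3*k - 4) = (k - 4)*(k + 1)*(k + 1)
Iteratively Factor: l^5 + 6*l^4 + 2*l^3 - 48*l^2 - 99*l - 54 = (l + 2)*(l^4 + 4*l^3 - 6*l^2 - 36*l - 27) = (l + 2)*(l + 3)*(l^3 + l^2 - 9*l - 9) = (l + 1)*(l + 2)*(l + 3)*(l^2 - 9) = (l + 1)*(l + 2)*(l + 3)^2*(l - 3)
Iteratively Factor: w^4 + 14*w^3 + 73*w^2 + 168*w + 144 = (w + 4)*(w^3 + 10*w^2 + 33*w + 36) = (w + 3)*(w + 4)*(w^2 + 7*w + 12) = (w + 3)^2*(w + 4)*(w + 4)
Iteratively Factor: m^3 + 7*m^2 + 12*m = (m + 3)*(m^2 + 4*m) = m*(m + 3)*(m + 4)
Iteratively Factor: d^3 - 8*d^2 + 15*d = (d - 3)*(d^2 - 5*d) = (d - 5)*(d - 3)*(d)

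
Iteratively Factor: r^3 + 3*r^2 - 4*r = (r - 1)*(r^2 + 4*r) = r*(r - 1)*(r + 4)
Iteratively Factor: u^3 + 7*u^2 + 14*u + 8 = (u + 2)*(u^2 + 5*u + 4) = (u + 2)*(u + 4)*(u + 1)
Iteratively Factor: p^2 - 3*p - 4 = (p + 1)*(p - 4)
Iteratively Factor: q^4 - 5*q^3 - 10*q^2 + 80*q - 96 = (q - 2)*(q^3 - 3*q^2 - 16*q + 48) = (q - 4)*(q - 2)*(q^2 + q - 12) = (q - 4)*(q - 2)*(q + 4)*(q - 3)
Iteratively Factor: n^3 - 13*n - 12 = (n + 3)*(n^2 - 3*n - 4) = (n + 1)*(n + 3)*(n - 4)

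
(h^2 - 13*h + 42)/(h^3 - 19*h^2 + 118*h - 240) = (h - 7)/(h^2 - 13*h + 40)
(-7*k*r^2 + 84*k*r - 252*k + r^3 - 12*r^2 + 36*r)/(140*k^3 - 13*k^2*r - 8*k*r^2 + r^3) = (r^2 - 12*r + 36)/(-20*k^2 - k*r + r^2)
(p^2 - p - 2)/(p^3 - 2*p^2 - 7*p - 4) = (p - 2)/(p^2 - 3*p - 4)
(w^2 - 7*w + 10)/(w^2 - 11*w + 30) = (w - 2)/(w - 6)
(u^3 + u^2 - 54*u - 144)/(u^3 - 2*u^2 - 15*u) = (u^2 - 2*u - 48)/(u*(u - 5))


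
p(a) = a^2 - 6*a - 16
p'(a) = 2*a - 6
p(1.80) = -23.56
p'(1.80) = -2.40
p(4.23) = -23.49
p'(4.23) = 2.46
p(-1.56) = -4.21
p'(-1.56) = -9.12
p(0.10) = -16.59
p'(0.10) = -5.80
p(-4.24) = 27.42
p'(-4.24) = -14.48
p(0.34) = -17.92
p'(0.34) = -5.32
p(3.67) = -24.55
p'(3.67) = 1.34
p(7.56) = -4.21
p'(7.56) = 9.12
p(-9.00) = 119.00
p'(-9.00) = -24.00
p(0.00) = -16.00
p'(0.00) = -6.00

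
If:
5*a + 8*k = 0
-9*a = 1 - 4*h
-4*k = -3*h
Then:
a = -3/37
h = 5/74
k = 15/296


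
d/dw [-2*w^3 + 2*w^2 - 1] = 2*w*(2 - 3*w)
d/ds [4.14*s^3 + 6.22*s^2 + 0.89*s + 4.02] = 12.42*s^2 + 12.44*s + 0.89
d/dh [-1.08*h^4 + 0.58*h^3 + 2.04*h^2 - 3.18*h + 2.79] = -4.32*h^3 + 1.74*h^2 + 4.08*h - 3.18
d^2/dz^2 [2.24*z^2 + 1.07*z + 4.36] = 4.48000000000000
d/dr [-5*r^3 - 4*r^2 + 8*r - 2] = -15*r^2 - 8*r + 8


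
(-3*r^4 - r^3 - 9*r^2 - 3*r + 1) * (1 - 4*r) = 12*r^5 + r^4 + 35*r^3 + 3*r^2 - 7*r + 1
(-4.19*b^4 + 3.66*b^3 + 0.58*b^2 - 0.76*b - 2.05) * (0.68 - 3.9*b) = 16.341*b^5 - 17.1232*b^4 + 0.2268*b^3 + 3.3584*b^2 + 7.4782*b - 1.394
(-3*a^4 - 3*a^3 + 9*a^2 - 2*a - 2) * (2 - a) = 3*a^5 - 3*a^4 - 15*a^3 + 20*a^2 - 2*a - 4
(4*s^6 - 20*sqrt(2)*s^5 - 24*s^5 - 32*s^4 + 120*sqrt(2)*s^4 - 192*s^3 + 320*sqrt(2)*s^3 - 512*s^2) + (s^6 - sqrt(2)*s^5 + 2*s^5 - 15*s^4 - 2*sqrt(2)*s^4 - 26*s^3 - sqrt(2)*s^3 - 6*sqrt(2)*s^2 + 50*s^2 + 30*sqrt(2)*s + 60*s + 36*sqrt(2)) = 5*s^6 - 21*sqrt(2)*s^5 - 22*s^5 - 47*s^4 + 118*sqrt(2)*s^4 - 218*s^3 + 319*sqrt(2)*s^3 - 462*s^2 - 6*sqrt(2)*s^2 + 30*sqrt(2)*s + 60*s + 36*sqrt(2)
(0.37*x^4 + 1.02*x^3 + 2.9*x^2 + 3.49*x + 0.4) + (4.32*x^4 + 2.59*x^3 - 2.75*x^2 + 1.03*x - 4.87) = 4.69*x^4 + 3.61*x^3 + 0.15*x^2 + 4.52*x - 4.47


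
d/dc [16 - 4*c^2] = -8*c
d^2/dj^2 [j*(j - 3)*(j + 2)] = 6*j - 2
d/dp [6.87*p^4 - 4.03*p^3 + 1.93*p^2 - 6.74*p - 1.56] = 27.48*p^3 - 12.09*p^2 + 3.86*p - 6.74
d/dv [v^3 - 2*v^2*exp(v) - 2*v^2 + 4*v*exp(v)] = -2*v^2*exp(v) + 3*v^2 - 4*v + 4*exp(v)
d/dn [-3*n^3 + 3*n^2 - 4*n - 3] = -9*n^2 + 6*n - 4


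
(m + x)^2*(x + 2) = m^2*x + 2*m^2 + 2*m*x^2 + 4*m*x + x^3 + 2*x^2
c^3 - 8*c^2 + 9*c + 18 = (c - 6)*(c - 3)*(c + 1)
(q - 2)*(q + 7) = q^2 + 5*q - 14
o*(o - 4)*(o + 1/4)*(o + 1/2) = o^4 - 13*o^3/4 - 23*o^2/8 - o/2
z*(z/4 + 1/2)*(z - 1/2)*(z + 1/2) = z^4/4 + z^3/2 - z^2/16 - z/8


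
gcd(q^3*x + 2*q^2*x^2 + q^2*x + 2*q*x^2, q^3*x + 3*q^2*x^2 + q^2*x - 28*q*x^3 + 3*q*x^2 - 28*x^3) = q*x + x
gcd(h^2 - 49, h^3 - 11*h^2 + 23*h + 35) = h - 7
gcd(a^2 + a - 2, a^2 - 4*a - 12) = a + 2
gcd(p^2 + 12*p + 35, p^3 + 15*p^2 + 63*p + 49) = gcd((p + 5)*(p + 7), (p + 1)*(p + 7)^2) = p + 7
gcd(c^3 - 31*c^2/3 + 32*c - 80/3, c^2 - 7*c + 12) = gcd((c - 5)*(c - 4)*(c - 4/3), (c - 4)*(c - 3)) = c - 4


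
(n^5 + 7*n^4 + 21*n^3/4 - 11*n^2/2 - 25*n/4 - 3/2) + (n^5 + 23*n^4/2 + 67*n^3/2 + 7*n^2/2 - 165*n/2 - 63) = 2*n^5 + 37*n^4/2 + 155*n^3/4 - 2*n^2 - 355*n/4 - 129/2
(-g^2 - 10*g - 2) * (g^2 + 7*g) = -g^4 - 17*g^3 - 72*g^2 - 14*g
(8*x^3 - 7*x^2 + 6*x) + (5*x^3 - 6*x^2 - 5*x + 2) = 13*x^3 - 13*x^2 + x + 2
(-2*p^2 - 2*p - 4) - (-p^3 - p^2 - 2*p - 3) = p^3 - p^2 - 1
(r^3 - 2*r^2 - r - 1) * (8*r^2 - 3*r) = 8*r^5 - 19*r^4 - 2*r^3 - 5*r^2 + 3*r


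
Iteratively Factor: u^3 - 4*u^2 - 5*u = (u + 1)*(u^2 - 5*u) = u*(u + 1)*(u - 5)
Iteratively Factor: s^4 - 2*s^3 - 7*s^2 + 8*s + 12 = (s - 2)*(s^3 - 7*s - 6) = (s - 2)*(s + 1)*(s^2 - s - 6) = (s - 2)*(s + 1)*(s + 2)*(s - 3)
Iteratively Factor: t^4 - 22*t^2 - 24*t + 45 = (t + 3)*(t^3 - 3*t^2 - 13*t + 15) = (t + 3)^2*(t^2 - 6*t + 5) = (t - 5)*(t + 3)^2*(t - 1)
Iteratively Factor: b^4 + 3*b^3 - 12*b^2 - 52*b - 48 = (b - 4)*(b^3 + 7*b^2 + 16*b + 12) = (b - 4)*(b + 2)*(b^2 + 5*b + 6) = (b - 4)*(b + 2)^2*(b + 3)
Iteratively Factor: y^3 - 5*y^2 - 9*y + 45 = (y + 3)*(y^2 - 8*y + 15) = (y - 5)*(y + 3)*(y - 3)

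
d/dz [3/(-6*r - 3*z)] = (2*r + z)^(-2)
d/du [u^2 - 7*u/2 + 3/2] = 2*u - 7/2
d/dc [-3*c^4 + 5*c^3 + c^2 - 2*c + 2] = -12*c^3 + 15*c^2 + 2*c - 2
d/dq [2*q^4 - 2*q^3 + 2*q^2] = 2*q*(4*q^2 - 3*q + 2)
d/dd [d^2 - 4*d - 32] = 2*d - 4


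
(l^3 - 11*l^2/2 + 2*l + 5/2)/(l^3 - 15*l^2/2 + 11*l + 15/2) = (l - 1)/(l - 3)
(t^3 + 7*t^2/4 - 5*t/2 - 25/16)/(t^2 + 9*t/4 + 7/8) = (8*t^2 + 10*t - 25)/(2*(4*t + 7))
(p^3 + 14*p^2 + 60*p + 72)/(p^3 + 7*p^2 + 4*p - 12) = (p + 6)/(p - 1)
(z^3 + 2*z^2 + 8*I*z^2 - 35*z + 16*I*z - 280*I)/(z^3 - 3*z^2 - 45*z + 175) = (z + 8*I)/(z - 5)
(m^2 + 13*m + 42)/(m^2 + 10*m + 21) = (m + 6)/(m + 3)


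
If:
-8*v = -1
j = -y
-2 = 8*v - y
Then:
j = -3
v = 1/8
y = 3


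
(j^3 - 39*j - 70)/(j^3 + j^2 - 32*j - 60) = (j - 7)/(j - 6)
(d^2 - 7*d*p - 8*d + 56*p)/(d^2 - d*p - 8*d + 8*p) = (-d + 7*p)/(-d + p)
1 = 1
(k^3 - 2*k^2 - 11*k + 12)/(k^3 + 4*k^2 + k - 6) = (k - 4)/(k + 2)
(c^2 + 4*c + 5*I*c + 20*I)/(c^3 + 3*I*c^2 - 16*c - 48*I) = (c + 5*I)/(c^2 + c*(-4 + 3*I) - 12*I)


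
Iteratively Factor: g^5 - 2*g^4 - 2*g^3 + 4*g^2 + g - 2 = (g + 1)*(g^4 - 3*g^3 + g^2 + 3*g - 2) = (g + 1)^2*(g^3 - 4*g^2 + 5*g - 2) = (g - 2)*(g + 1)^2*(g^2 - 2*g + 1) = (g - 2)*(g - 1)*(g + 1)^2*(g - 1)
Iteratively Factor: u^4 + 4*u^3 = (u)*(u^3 + 4*u^2) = u*(u + 4)*(u^2) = u^2*(u + 4)*(u)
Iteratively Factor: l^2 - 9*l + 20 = (l - 4)*(l - 5)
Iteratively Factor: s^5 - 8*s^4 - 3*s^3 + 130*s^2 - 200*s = (s + 4)*(s^4 - 12*s^3 + 45*s^2 - 50*s) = s*(s + 4)*(s^3 - 12*s^2 + 45*s - 50) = s*(s - 5)*(s + 4)*(s^2 - 7*s + 10) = s*(s - 5)^2*(s + 4)*(s - 2)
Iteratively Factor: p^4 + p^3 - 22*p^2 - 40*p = (p + 2)*(p^3 - p^2 - 20*p) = (p + 2)*(p + 4)*(p^2 - 5*p) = p*(p + 2)*(p + 4)*(p - 5)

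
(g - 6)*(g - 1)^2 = g^3 - 8*g^2 + 13*g - 6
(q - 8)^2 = q^2 - 16*q + 64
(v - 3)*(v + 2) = v^2 - v - 6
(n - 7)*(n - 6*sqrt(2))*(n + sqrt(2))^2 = n^4 - 7*n^3 - 4*sqrt(2)*n^3 - 22*n^2 + 28*sqrt(2)*n^2 - 12*sqrt(2)*n + 154*n + 84*sqrt(2)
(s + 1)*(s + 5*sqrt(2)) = s^2 + s + 5*sqrt(2)*s + 5*sqrt(2)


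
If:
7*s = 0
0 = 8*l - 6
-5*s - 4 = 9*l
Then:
No Solution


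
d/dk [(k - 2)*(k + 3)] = 2*k + 1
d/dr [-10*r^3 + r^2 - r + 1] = -30*r^2 + 2*r - 1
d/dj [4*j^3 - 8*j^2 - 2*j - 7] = 12*j^2 - 16*j - 2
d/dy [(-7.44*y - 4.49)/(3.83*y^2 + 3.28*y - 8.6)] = (28.4952*y^2 + 34.3934*y + 78.7112)/(14.6689*y^4 + 25.1248*y^3 - 55.1176*y^2 - 56.416*y + 73.96)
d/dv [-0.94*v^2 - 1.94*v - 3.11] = -1.88*v - 1.94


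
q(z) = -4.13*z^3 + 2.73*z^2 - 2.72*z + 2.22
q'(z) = -12.39*z^2 + 5.46*z - 2.72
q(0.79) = -0.26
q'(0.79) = -6.14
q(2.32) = -40.97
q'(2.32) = -56.74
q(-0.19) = 2.86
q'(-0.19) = -4.20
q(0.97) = -1.62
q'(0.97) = -9.08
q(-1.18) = 16.02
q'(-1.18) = -26.41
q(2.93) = -86.20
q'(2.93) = -93.09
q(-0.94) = 10.62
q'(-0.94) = -18.80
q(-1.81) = 40.58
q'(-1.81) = -53.19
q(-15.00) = 14596.02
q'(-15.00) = -2872.37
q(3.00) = -92.88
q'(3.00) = -97.85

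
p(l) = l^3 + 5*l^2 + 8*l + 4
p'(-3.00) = 5.00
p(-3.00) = -2.00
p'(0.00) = 8.00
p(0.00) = 4.00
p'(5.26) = 143.60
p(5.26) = 329.95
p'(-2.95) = 4.61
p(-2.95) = -1.76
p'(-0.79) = 1.97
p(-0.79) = 0.31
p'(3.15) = 69.27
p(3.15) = 110.07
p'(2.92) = 62.78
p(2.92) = 94.89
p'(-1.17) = 0.41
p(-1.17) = -0.12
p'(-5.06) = 34.21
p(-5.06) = -38.02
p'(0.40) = 12.48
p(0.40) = 8.06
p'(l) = 3*l^2 + 10*l + 8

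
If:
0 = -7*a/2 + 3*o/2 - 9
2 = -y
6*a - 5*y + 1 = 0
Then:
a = -11/6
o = 31/18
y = -2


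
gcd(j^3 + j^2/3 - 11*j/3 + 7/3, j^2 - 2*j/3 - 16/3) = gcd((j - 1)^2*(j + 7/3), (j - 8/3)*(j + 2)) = 1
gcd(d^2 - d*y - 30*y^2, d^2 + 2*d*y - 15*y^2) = d + 5*y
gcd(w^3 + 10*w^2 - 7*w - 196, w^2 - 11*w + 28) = w - 4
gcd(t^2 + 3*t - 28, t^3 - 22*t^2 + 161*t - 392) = 1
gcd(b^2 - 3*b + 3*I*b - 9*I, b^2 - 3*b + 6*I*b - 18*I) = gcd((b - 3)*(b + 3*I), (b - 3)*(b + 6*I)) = b - 3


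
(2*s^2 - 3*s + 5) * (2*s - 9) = 4*s^3 - 24*s^2 + 37*s - 45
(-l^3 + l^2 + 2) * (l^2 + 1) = -l^5 + l^4 - l^3 + 3*l^2 + 2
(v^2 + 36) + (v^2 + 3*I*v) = 2*v^2 + 3*I*v + 36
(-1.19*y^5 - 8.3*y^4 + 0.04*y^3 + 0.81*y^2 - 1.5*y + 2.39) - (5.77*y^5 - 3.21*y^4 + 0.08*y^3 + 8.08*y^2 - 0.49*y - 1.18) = -6.96*y^5 - 5.09*y^4 - 0.04*y^3 - 7.27*y^2 - 1.01*y + 3.57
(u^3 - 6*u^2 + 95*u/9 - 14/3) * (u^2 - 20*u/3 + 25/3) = u^5 - 38*u^4/3 + 530*u^3/9 - 3376*u^2/27 + 3215*u/27 - 350/9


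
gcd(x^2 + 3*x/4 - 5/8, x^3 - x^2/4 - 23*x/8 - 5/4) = x + 5/4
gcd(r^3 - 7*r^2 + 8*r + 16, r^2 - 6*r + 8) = r - 4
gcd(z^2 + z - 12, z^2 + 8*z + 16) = z + 4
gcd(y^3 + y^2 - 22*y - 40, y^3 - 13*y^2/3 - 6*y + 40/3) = y^2 - 3*y - 10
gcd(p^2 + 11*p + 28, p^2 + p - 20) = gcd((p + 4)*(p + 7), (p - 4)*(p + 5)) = 1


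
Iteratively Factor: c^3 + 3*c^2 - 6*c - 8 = (c + 1)*(c^2 + 2*c - 8) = (c + 1)*(c + 4)*(c - 2)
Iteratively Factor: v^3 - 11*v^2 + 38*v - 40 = (v - 4)*(v^2 - 7*v + 10) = (v - 5)*(v - 4)*(v - 2)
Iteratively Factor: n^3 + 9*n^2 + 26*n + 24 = (n + 4)*(n^2 + 5*n + 6) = (n + 2)*(n + 4)*(n + 3)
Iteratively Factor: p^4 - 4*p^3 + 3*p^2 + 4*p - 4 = (p - 1)*(p^3 - 3*p^2 + 4) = (p - 2)*(p - 1)*(p^2 - p - 2) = (p - 2)*(p - 1)*(p + 1)*(p - 2)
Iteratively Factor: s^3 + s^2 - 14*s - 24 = (s + 3)*(s^2 - 2*s - 8) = (s + 2)*(s + 3)*(s - 4)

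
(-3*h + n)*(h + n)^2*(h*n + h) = -3*h^4*n - 3*h^4 - 5*h^3*n^2 - 5*h^3*n - h^2*n^3 - h^2*n^2 + h*n^4 + h*n^3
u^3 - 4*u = u*(u - 2)*(u + 2)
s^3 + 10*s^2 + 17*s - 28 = (s - 1)*(s + 4)*(s + 7)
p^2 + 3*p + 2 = (p + 1)*(p + 2)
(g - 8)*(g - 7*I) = g^2 - 8*g - 7*I*g + 56*I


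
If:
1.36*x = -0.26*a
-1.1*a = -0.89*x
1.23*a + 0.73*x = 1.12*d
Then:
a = 0.00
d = 0.00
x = 0.00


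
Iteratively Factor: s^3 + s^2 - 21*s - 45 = (s - 5)*(s^2 + 6*s + 9) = (s - 5)*(s + 3)*(s + 3)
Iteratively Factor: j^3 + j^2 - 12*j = (j)*(j^2 + j - 12) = j*(j - 3)*(j + 4)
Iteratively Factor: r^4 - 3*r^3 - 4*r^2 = (r + 1)*(r^3 - 4*r^2) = r*(r + 1)*(r^2 - 4*r) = r*(r - 4)*(r + 1)*(r)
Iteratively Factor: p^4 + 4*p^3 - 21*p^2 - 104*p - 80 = (p - 5)*(p^3 + 9*p^2 + 24*p + 16) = (p - 5)*(p + 4)*(p^2 + 5*p + 4) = (p - 5)*(p + 4)^2*(p + 1)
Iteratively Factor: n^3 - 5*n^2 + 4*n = (n - 4)*(n^2 - n) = (n - 4)*(n - 1)*(n)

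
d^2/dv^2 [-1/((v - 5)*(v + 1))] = 2*(-(v - 5)^2 - (v - 5)*(v + 1) - (v + 1)^2)/((v - 5)^3*(v + 1)^3)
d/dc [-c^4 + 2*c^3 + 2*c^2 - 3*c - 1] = -4*c^3 + 6*c^2 + 4*c - 3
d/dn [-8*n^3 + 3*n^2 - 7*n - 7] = -24*n^2 + 6*n - 7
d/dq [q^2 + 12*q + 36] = 2*q + 12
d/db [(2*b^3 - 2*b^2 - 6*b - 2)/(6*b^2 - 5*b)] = 2*(6*b^4 - 10*b^3 + 23*b^2 + 12*b - 5)/(b^2*(36*b^2 - 60*b + 25))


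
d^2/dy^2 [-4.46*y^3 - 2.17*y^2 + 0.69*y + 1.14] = -26.76*y - 4.34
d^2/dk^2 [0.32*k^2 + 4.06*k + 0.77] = 0.640000000000000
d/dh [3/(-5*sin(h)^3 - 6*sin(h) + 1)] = 9*(5*sin(h)^2 + 2)*cos(h)/(5*sin(h)^3 + 6*sin(h) - 1)^2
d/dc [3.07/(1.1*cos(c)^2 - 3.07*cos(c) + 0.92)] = (6.754*cos(c) - 9.4249)*sin(c)/(1.1*cos(c)^2 - 3.07*cos(c) + 0.92)^2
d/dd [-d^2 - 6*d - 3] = -2*d - 6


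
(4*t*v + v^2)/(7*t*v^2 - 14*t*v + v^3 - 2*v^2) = (4*t + v)/(7*t*v - 14*t + v^2 - 2*v)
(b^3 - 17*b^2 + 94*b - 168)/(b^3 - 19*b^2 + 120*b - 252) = (b - 4)/(b - 6)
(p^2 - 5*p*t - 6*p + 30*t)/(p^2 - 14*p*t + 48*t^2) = (p^2 - 5*p*t - 6*p + 30*t)/(p^2 - 14*p*t + 48*t^2)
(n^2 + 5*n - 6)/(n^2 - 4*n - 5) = (-n^2 - 5*n + 6)/(-n^2 + 4*n + 5)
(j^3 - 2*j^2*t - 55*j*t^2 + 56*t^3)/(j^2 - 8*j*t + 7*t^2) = (-j^2 + j*t + 56*t^2)/(-j + 7*t)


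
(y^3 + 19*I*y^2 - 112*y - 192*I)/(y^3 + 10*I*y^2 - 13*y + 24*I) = (y + 8*I)/(y - I)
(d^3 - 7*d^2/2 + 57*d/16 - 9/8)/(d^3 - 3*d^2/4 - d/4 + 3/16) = (4*d^2 - 11*d + 6)/(4*d^2 - 1)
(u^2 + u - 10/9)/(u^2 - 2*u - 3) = (-u^2 - u + 10/9)/(-u^2 + 2*u + 3)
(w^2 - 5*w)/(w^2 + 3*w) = (w - 5)/(w + 3)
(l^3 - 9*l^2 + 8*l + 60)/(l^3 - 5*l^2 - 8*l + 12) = (l - 5)/(l - 1)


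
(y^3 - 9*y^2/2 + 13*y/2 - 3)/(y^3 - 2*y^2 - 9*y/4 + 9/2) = 2*(y - 1)/(2*y + 3)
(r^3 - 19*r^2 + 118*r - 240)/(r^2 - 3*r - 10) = (r^2 - 14*r + 48)/(r + 2)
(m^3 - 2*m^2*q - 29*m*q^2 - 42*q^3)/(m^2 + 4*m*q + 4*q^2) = (m^2 - 4*m*q - 21*q^2)/(m + 2*q)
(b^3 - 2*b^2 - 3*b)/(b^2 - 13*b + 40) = b*(b^2 - 2*b - 3)/(b^2 - 13*b + 40)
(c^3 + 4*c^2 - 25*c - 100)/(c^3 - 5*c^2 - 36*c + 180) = (c^2 + 9*c + 20)/(c^2 - 36)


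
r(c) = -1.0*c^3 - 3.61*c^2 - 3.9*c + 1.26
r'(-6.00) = -68.58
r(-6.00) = 110.70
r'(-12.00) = -349.26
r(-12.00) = 1256.22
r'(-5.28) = -49.41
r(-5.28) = 68.41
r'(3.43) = -63.96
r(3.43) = -94.94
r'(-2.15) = -2.24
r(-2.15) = 2.90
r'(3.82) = -75.26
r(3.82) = -122.06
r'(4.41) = -94.08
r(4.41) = -171.91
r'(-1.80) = -0.62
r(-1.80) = 2.42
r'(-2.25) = -2.84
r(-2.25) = 3.15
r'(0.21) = -5.55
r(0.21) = 0.27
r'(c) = -3.0*c^2 - 7.22*c - 3.9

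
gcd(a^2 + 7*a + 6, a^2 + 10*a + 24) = a + 6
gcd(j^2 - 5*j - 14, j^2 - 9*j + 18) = 1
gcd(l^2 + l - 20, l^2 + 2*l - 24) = l - 4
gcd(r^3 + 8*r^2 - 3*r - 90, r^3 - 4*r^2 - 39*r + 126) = r^2 + 3*r - 18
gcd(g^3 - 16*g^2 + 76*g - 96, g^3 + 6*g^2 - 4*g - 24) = g - 2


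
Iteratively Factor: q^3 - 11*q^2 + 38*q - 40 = (q - 2)*(q^2 - 9*q + 20) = (q - 5)*(q - 2)*(q - 4)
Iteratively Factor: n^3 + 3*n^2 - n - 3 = (n + 1)*(n^2 + 2*n - 3) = (n + 1)*(n + 3)*(n - 1)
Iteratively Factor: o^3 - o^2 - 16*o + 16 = (o - 1)*(o^2 - 16) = (o - 4)*(o - 1)*(o + 4)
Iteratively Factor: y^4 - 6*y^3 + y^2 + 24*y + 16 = (y - 4)*(y^3 - 2*y^2 - 7*y - 4) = (y - 4)*(y + 1)*(y^2 - 3*y - 4) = (y - 4)^2*(y + 1)*(y + 1)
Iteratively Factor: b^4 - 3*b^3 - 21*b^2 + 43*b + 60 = (b - 3)*(b^3 - 21*b - 20) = (b - 3)*(b + 1)*(b^2 - b - 20) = (b - 5)*(b - 3)*(b + 1)*(b + 4)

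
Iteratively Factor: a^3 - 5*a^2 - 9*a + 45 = (a + 3)*(a^2 - 8*a + 15) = (a - 5)*(a + 3)*(a - 3)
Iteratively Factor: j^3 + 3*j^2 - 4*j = (j - 1)*(j^2 + 4*j) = (j - 1)*(j + 4)*(j)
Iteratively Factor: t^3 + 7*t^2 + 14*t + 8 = (t + 4)*(t^2 + 3*t + 2) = (t + 1)*(t + 4)*(t + 2)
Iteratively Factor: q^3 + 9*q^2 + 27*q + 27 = (q + 3)*(q^2 + 6*q + 9) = (q + 3)^2*(q + 3)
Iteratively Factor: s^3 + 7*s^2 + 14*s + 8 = (s + 1)*(s^2 + 6*s + 8) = (s + 1)*(s + 4)*(s + 2)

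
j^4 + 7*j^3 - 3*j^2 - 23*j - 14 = (j - 2)*(j + 1)^2*(j + 7)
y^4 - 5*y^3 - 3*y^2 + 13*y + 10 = (y - 5)*(y - 2)*(y + 1)^2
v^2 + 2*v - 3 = (v - 1)*(v + 3)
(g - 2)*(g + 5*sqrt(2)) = g^2 - 2*g + 5*sqrt(2)*g - 10*sqrt(2)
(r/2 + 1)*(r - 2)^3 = r^4/2 - 2*r^3 + 8*r - 8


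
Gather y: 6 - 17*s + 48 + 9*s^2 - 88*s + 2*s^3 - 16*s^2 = 2*s^3 - 7*s^2 - 105*s + 54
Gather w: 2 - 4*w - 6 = -4*w - 4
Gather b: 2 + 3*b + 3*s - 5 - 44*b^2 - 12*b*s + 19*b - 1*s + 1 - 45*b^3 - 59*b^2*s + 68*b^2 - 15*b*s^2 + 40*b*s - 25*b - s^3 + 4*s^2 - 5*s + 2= -45*b^3 + b^2*(24 - 59*s) + b*(-15*s^2 + 28*s - 3) - s^3 + 4*s^2 - 3*s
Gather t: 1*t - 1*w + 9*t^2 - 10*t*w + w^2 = 9*t^2 + t*(1 - 10*w) + w^2 - w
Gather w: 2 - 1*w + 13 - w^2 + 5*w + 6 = -w^2 + 4*w + 21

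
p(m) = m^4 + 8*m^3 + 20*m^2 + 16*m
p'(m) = 4*m^3 + 24*m^2 + 40*m + 16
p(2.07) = 208.14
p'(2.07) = 237.12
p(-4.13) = 2.44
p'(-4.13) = -21.61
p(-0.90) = -3.38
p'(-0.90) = -3.48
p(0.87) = 34.90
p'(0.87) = 71.60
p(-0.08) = -1.16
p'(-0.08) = 12.95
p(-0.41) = -3.72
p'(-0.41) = 3.36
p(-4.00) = 0.00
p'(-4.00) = -16.00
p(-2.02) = -0.00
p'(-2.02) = 0.16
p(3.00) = 525.00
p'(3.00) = 460.00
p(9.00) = 14157.00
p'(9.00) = 5236.00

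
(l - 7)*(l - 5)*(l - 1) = l^3 - 13*l^2 + 47*l - 35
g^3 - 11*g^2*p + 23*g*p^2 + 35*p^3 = (g - 7*p)*(g - 5*p)*(g + p)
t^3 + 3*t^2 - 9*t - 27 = (t - 3)*(t + 3)^2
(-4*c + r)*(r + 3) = -4*c*r - 12*c + r^2 + 3*r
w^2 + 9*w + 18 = (w + 3)*(w + 6)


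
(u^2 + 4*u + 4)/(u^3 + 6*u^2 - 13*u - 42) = (u + 2)/(u^2 + 4*u - 21)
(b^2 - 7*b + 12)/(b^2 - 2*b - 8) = (b - 3)/(b + 2)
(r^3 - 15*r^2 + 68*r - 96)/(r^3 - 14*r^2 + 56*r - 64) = (r - 3)/(r - 2)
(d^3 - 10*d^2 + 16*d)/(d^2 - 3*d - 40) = d*(d - 2)/(d + 5)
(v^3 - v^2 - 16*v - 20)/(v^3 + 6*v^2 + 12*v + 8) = (v - 5)/(v + 2)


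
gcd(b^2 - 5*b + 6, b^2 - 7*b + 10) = b - 2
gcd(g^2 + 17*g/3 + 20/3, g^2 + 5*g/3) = g + 5/3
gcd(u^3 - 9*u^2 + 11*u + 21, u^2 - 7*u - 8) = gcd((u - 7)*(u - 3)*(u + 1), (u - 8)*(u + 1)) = u + 1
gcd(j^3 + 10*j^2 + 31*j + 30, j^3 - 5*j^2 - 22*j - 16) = j + 2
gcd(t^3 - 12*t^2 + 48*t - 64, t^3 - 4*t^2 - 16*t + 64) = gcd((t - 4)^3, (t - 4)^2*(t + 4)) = t^2 - 8*t + 16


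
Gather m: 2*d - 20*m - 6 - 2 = 2*d - 20*m - 8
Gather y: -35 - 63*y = -63*y - 35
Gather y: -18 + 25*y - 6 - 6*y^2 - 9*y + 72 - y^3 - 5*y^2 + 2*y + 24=-y^3 - 11*y^2 + 18*y + 72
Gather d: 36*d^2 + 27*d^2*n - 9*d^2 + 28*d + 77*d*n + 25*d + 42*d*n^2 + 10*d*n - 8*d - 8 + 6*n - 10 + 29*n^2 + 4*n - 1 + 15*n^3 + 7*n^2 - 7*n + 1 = d^2*(27*n + 27) + d*(42*n^2 + 87*n + 45) + 15*n^3 + 36*n^2 + 3*n - 18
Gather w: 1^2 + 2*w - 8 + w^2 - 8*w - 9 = w^2 - 6*w - 16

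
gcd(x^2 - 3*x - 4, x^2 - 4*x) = x - 4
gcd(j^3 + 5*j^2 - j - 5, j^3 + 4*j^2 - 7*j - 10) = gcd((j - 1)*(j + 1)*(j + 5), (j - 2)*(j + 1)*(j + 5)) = j^2 + 6*j + 5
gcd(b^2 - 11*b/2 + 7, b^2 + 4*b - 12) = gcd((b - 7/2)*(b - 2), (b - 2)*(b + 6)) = b - 2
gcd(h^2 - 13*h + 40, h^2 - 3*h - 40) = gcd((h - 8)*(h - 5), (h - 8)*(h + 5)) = h - 8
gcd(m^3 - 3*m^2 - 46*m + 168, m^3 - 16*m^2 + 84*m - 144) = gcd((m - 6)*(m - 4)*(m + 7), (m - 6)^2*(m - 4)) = m^2 - 10*m + 24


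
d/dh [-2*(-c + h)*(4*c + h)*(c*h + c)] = 2*c*(4*c^2 - 6*c*h - 3*c - 3*h^2 - 2*h)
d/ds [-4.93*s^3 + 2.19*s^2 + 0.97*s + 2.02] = -14.79*s^2 + 4.38*s + 0.97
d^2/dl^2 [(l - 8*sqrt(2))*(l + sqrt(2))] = 2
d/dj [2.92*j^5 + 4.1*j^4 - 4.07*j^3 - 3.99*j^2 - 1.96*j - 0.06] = 14.6*j^4 + 16.4*j^3 - 12.21*j^2 - 7.98*j - 1.96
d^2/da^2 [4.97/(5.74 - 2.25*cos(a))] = (-25.160625*sin(a)^2 + 64.18755*cos(a) - 25.160625)/(2.25*cos(a) - 5.74)^3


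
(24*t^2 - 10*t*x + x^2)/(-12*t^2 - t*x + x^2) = (-6*t + x)/(3*t + x)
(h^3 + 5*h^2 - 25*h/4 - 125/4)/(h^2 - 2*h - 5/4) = (2*h^2 + 15*h + 25)/(2*h + 1)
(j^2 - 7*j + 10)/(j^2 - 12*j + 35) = (j - 2)/(j - 7)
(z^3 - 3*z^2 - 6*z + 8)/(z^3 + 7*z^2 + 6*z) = (z^3 - 3*z^2 - 6*z + 8)/(z*(z^2 + 7*z + 6))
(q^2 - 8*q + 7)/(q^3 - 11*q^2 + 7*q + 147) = (q - 1)/(q^2 - 4*q - 21)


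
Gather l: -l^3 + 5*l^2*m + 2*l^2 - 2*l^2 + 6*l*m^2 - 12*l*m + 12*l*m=-l^3 + 5*l^2*m + 6*l*m^2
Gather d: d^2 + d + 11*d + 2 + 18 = d^2 + 12*d + 20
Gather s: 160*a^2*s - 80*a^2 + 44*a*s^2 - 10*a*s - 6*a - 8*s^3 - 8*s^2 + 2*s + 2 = -80*a^2 - 6*a - 8*s^3 + s^2*(44*a - 8) + s*(160*a^2 - 10*a + 2) + 2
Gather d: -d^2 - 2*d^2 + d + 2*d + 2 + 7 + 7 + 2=-3*d^2 + 3*d + 18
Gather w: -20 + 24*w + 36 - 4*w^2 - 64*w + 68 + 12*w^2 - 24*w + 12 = 8*w^2 - 64*w + 96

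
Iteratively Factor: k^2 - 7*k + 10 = (k - 2)*(k - 5)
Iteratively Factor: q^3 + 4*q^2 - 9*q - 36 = (q + 4)*(q^2 - 9) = (q + 3)*(q + 4)*(q - 3)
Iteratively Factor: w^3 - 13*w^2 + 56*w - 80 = (w - 4)*(w^2 - 9*w + 20) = (w - 5)*(w - 4)*(w - 4)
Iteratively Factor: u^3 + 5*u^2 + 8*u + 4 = (u + 2)*(u^2 + 3*u + 2) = (u + 1)*(u + 2)*(u + 2)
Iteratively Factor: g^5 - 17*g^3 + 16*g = (g + 4)*(g^4 - 4*g^3 - g^2 + 4*g) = (g - 1)*(g + 4)*(g^3 - 3*g^2 - 4*g) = g*(g - 1)*(g + 4)*(g^2 - 3*g - 4) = g*(g - 1)*(g + 1)*(g + 4)*(g - 4)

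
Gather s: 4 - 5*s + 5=9 - 5*s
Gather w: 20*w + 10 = 20*w + 10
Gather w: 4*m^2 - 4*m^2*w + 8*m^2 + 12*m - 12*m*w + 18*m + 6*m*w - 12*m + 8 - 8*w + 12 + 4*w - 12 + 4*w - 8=12*m^2 + 18*m + w*(-4*m^2 - 6*m)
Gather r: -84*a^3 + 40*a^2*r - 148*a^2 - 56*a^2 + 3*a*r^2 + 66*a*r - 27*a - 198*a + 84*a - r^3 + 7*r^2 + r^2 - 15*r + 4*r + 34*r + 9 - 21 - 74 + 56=-84*a^3 - 204*a^2 - 141*a - r^3 + r^2*(3*a + 8) + r*(40*a^2 + 66*a + 23) - 30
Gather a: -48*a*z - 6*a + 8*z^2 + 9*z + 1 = a*(-48*z - 6) + 8*z^2 + 9*z + 1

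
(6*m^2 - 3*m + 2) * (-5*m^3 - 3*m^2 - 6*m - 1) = -30*m^5 - 3*m^4 - 37*m^3 + 6*m^2 - 9*m - 2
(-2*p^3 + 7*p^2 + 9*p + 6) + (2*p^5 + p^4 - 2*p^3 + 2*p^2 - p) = 2*p^5 + p^4 - 4*p^3 + 9*p^2 + 8*p + 6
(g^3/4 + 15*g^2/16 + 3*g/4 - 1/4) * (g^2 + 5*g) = g^5/4 + 35*g^4/16 + 87*g^3/16 + 7*g^2/2 - 5*g/4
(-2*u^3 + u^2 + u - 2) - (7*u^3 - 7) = -9*u^3 + u^2 + u + 5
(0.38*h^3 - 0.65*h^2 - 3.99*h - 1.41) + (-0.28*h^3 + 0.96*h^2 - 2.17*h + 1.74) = 0.1*h^3 + 0.31*h^2 - 6.16*h + 0.33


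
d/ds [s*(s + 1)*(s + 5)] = 3*s^2 + 12*s + 5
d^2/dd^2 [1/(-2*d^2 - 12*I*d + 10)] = (d^2 + 6*I*d - 4*(d + 3*I)^2 - 5)/(d^2 + 6*I*d - 5)^3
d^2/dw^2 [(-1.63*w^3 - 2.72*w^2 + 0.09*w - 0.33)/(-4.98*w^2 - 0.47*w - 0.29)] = (5.6843418860808e-14*w^5 - 21.184894*w^3 + 26.868462*w^2 + 6.236754*w - 0.32534)/(123.505992*w^6 + 34.968564*w^5 + 24.876594*w^4 + 4.176467*w^3 + 1.448637*w^2 + 0.118581*w + 0.024389)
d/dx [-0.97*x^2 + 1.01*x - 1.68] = 1.01 - 1.94*x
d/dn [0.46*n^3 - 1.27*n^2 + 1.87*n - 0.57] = 1.38*n^2 - 2.54*n + 1.87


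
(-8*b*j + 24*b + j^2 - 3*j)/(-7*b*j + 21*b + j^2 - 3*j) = (8*b - j)/(7*b - j)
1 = 1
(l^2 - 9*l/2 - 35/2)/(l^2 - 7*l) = (l + 5/2)/l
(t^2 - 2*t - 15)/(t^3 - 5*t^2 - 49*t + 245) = (t + 3)/(t^2 - 49)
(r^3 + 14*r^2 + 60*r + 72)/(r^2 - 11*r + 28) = (r^3 + 14*r^2 + 60*r + 72)/(r^2 - 11*r + 28)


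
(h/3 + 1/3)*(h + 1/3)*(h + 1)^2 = h^4/3 + 10*h^3/9 + 4*h^2/3 + 2*h/3 + 1/9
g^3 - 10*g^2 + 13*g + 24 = (g - 8)*(g - 3)*(g + 1)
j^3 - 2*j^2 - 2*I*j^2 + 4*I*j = j*(j - 2)*(j - 2*I)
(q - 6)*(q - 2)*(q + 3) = q^3 - 5*q^2 - 12*q + 36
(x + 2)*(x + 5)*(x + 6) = x^3 + 13*x^2 + 52*x + 60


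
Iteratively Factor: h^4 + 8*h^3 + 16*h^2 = (h + 4)*(h^3 + 4*h^2) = (h + 4)^2*(h^2) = h*(h + 4)^2*(h)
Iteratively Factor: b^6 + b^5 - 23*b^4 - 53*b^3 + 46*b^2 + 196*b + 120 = (b + 2)*(b^5 - b^4 - 21*b^3 - 11*b^2 + 68*b + 60) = (b + 2)^2*(b^4 - 3*b^3 - 15*b^2 + 19*b + 30) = (b - 5)*(b + 2)^2*(b^3 + 2*b^2 - 5*b - 6) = (b - 5)*(b - 2)*(b + 2)^2*(b^2 + 4*b + 3) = (b - 5)*(b - 2)*(b + 2)^2*(b + 3)*(b + 1)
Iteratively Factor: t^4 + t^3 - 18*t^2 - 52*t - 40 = (t + 2)*(t^3 - t^2 - 16*t - 20) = (t + 2)^2*(t^2 - 3*t - 10) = (t - 5)*(t + 2)^2*(t + 2)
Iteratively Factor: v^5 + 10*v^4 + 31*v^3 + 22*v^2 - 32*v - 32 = (v + 4)*(v^4 + 6*v^3 + 7*v^2 - 6*v - 8) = (v + 1)*(v + 4)*(v^3 + 5*v^2 + 2*v - 8) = (v + 1)*(v + 4)^2*(v^2 + v - 2) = (v + 1)*(v + 2)*(v + 4)^2*(v - 1)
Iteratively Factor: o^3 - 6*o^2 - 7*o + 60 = (o - 4)*(o^2 - 2*o - 15) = (o - 5)*(o - 4)*(o + 3)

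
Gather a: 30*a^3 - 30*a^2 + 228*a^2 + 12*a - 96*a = 30*a^3 + 198*a^2 - 84*a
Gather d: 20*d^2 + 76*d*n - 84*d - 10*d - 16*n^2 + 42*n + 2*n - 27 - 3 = 20*d^2 + d*(76*n - 94) - 16*n^2 + 44*n - 30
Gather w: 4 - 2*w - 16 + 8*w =6*w - 12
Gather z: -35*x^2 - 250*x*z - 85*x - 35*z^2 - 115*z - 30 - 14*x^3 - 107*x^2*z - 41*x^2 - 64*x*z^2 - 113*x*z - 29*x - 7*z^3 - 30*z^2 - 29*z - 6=-14*x^3 - 76*x^2 - 114*x - 7*z^3 + z^2*(-64*x - 65) + z*(-107*x^2 - 363*x - 144) - 36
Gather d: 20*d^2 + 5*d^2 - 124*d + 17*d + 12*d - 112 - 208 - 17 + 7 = 25*d^2 - 95*d - 330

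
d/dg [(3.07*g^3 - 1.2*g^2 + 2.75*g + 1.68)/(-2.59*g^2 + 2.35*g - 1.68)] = (-7.9513*g^4 + 14.429*g^3 - 11.1703*g^2 + 12.7344*g - 8.568)/(6.7081*g^4 - 12.173*g^3 + 14.2249*g^2 - 7.896*g + 2.8224)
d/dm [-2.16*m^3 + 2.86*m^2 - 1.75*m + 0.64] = -6.48*m^2 + 5.72*m - 1.75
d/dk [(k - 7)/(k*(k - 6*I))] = (-k^2 + 14*k - 42*I)/(k^2*(k^2 - 12*I*k - 36))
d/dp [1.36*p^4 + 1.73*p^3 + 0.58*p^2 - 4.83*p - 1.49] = 5.44*p^3 + 5.19*p^2 + 1.16*p - 4.83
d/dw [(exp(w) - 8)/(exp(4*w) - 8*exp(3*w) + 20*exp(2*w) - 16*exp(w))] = (-3*exp(3*w) + 42*exp(2*w) - 128*exp(w) + 64)*exp(-w)/(exp(5*w) - 14*exp(4*w) + 76*exp(3*w) - 200*exp(2*w) + 256*exp(w) - 128)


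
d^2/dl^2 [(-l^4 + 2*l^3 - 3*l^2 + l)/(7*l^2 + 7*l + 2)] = 2*(-49*l^6 - 147*l^5 - 189*l^4 + 154*l^3 + 186*l^2 - 18*l - 26)/(343*l^6 + 1029*l^5 + 1323*l^4 + 931*l^3 + 378*l^2 + 84*l + 8)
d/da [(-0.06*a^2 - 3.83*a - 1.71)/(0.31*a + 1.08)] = (-0.0186*a^2 - 0.1296*a - 3.6063)/(0.0961*a^2 + 0.6696*a + 1.1664)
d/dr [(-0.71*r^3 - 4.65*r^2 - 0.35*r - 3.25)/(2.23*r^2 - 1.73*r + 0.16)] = (-1.5833*r^4 + 2.4566*r^3 + 8.4842*r^2 + 13.007*r - 5.6785)/(4.9729*r^4 - 7.7158*r^3 + 3.7065*r^2 - 0.5536*r + 0.0256)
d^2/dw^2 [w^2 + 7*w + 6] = 2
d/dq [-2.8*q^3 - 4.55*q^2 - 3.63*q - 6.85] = -8.4*q^2 - 9.1*q - 3.63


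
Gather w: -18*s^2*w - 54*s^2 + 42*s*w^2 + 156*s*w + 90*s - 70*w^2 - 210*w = -54*s^2 + 90*s + w^2*(42*s - 70) + w*(-18*s^2 + 156*s - 210)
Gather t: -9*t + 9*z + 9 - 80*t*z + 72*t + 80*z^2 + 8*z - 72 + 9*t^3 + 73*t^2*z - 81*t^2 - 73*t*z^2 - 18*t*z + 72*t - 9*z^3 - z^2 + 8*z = 9*t^3 + t^2*(73*z - 81) + t*(-73*z^2 - 98*z + 135) - 9*z^3 + 79*z^2 + 25*z - 63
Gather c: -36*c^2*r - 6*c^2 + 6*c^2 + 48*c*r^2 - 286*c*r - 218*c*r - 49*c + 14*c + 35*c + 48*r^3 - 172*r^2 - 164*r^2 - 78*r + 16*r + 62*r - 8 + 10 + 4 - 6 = -36*c^2*r + c*(48*r^2 - 504*r) + 48*r^3 - 336*r^2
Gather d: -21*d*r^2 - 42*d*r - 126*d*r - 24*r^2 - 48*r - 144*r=d*(-21*r^2 - 168*r) - 24*r^2 - 192*r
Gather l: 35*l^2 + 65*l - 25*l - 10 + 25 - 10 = 35*l^2 + 40*l + 5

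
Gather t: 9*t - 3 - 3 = 9*t - 6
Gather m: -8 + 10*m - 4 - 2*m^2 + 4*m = -2*m^2 + 14*m - 12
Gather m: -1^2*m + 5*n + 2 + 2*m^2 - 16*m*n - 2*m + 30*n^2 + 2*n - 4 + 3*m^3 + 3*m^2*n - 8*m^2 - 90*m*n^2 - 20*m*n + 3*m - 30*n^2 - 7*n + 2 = 3*m^3 + m^2*(3*n - 6) + m*(-90*n^2 - 36*n)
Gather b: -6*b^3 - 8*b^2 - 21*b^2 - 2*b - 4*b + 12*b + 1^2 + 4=-6*b^3 - 29*b^2 + 6*b + 5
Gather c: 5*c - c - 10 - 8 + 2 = 4*c - 16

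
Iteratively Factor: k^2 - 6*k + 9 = (k - 3)*(k - 3)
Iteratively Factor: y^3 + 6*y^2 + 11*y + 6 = (y + 2)*(y^2 + 4*y + 3) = (y + 1)*(y + 2)*(y + 3)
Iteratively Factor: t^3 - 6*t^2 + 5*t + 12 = (t - 3)*(t^2 - 3*t - 4) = (t - 3)*(t + 1)*(t - 4)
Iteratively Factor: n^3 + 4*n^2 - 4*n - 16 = (n + 2)*(n^2 + 2*n - 8) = (n + 2)*(n + 4)*(n - 2)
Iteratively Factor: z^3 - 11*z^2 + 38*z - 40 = (z - 4)*(z^2 - 7*z + 10) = (z - 5)*(z - 4)*(z - 2)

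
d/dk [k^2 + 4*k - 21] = 2*k + 4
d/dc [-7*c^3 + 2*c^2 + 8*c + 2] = -21*c^2 + 4*c + 8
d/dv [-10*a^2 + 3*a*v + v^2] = 3*a + 2*v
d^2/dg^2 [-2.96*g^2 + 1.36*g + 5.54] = -5.92000000000000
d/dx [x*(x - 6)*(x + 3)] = 3*x^2 - 6*x - 18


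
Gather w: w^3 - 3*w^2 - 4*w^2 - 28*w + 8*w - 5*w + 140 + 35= w^3 - 7*w^2 - 25*w + 175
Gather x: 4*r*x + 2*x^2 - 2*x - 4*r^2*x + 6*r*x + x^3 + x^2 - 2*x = x^3 + 3*x^2 + x*(-4*r^2 + 10*r - 4)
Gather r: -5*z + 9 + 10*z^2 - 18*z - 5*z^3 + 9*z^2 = -5*z^3 + 19*z^2 - 23*z + 9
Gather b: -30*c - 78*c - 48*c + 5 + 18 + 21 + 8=52 - 156*c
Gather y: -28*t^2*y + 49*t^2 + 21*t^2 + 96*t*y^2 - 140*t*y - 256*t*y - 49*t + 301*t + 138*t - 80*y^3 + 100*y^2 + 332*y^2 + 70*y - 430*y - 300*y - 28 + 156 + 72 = 70*t^2 + 390*t - 80*y^3 + y^2*(96*t + 432) + y*(-28*t^2 - 396*t - 660) + 200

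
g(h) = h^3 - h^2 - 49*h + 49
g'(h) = 3*h^2 - 2*h - 49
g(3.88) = -97.76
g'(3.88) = -11.60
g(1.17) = -8.10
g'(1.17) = -47.23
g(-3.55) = 165.61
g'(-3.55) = -4.09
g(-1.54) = 118.44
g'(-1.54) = -38.81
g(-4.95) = 145.76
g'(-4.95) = 34.41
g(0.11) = 43.60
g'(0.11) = -49.18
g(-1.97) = 134.00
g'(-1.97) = -33.42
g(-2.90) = 158.30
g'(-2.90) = -17.97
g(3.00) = -80.00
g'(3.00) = -28.00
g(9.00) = 256.00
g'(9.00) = 176.00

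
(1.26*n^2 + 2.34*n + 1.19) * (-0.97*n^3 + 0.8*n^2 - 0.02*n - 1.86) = -1.2222*n^5 - 1.2618*n^4 + 0.6925*n^3 - 1.4384*n^2 - 4.3762*n - 2.2134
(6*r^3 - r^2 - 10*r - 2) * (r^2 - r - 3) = 6*r^5 - 7*r^4 - 27*r^3 + 11*r^2 + 32*r + 6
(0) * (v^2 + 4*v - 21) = 0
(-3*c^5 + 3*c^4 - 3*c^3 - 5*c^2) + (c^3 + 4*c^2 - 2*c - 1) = -3*c^5 + 3*c^4 - 2*c^3 - c^2 - 2*c - 1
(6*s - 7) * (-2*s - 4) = -12*s^2 - 10*s + 28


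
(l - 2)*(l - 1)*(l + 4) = l^3 + l^2 - 10*l + 8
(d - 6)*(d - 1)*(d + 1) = d^3 - 6*d^2 - d + 6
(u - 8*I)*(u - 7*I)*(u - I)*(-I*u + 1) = -I*u^4 - 15*u^3 + 55*I*u^2 - 15*u + 56*I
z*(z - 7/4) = z^2 - 7*z/4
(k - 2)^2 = k^2 - 4*k + 4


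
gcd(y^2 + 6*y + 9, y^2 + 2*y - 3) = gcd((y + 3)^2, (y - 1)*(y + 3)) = y + 3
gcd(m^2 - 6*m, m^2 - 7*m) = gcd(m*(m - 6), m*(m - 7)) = m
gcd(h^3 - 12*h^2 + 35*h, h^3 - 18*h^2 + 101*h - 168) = h - 7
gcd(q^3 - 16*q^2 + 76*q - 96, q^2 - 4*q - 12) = q - 6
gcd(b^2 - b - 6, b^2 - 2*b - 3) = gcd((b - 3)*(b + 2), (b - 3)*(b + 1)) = b - 3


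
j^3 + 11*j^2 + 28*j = j*(j + 4)*(j + 7)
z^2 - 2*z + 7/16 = (z - 7/4)*(z - 1/4)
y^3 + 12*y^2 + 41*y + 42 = (y + 2)*(y + 3)*(y + 7)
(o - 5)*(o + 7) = o^2 + 2*o - 35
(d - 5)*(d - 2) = d^2 - 7*d + 10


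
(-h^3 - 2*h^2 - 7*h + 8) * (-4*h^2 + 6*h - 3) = 4*h^5 + 2*h^4 + 19*h^3 - 68*h^2 + 69*h - 24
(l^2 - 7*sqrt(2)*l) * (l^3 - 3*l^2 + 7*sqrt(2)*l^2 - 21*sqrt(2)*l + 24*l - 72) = l^5 - 3*l^4 - 74*l^3 - 168*sqrt(2)*l^2 + 222*l^2 + 504*sqrt(2)*l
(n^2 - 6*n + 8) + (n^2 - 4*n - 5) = 2*n^2 - 10*n + 3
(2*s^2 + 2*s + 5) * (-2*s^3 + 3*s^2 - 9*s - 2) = -4*s^5 + 2*s^4 - 22*s^3 - 7*s^2 - 49*s - 10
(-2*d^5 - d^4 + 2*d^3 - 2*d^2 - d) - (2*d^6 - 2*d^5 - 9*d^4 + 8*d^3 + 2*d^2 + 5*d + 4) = -2*d^6 + 8*d^4 - 6*d^3 - 4*d^2 - 6*d - 4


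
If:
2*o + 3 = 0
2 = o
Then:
No Solution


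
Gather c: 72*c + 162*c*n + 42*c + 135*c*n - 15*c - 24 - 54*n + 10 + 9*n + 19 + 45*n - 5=c*(297*n + 99)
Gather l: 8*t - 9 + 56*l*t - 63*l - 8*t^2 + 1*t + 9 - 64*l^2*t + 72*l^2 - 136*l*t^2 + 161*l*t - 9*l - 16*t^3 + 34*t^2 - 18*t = l^2*(72 - 64*t) + l*(-136*t^2 + 217*t - 72) - 16*t^3 + 26*t^2 - 9*t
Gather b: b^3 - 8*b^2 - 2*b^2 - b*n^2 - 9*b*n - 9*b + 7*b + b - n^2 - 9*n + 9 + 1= b^3 - 10*b^2 + b*(-n^2 - 9*n - 1) - n^2 - 9*n + 10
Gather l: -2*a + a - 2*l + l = -a - l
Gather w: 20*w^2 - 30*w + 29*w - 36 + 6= 20*w^2 - w - 30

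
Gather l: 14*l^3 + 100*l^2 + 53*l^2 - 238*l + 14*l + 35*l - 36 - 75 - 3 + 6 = 14*l^3 + 153*l^2 - 189*l - 108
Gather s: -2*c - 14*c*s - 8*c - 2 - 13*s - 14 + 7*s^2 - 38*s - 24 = -10*c + 7*s^2 + s*(-14*c - 51) - 40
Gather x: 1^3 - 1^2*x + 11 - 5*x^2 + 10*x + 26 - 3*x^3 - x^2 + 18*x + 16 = -3*x^3 - 6*x^2 + 27*x + 54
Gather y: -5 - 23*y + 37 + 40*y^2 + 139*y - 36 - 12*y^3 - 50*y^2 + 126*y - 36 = -12*y^3 - 10*y^2 + 242*y - 40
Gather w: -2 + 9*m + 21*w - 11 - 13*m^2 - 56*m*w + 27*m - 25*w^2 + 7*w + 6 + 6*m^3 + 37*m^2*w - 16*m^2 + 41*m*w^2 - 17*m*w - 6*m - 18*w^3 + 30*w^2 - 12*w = 6*m^3 - 29*m^2 + 30*m - 18*w^3 + w^2*(41*m + 5) + w*(37*m^2 - 73*m + 16) - 7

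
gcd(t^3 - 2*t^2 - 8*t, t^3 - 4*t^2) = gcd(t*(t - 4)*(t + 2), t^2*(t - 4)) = t^2 - 4*t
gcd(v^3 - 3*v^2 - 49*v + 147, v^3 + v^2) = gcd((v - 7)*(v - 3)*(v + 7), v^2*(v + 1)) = 1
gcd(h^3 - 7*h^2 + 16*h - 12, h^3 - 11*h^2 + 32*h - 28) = h^2 - 4*h + 4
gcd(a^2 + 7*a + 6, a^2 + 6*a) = a + 6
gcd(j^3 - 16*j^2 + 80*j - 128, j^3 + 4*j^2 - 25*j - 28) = j - 4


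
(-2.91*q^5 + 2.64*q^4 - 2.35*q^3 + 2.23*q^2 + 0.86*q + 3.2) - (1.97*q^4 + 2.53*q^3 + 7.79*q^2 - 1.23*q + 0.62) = -2.91*q^5 + 0.67*q^4 - 4.88*q^3 - 5.56*q^2 + 2.09*q + 2.58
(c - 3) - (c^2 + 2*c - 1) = -c^2 - c - 2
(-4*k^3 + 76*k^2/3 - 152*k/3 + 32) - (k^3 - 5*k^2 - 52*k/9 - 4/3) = -5*k^3 + 91*k^2/3 - 404*k/9 + 100/3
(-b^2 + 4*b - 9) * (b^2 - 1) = -b^4 + 4*b^3 - 8*b^2 - 4*b + 9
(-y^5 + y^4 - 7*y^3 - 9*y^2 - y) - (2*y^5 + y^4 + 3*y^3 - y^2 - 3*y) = -3*y^5 - 10*y^3 - 8*y^2 + 2*y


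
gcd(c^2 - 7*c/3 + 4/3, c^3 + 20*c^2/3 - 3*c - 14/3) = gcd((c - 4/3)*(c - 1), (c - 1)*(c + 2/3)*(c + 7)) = c - 1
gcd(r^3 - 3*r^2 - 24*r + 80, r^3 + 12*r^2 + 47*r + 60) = r + 5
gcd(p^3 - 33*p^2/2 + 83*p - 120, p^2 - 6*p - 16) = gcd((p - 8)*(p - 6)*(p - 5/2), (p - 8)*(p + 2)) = p - 8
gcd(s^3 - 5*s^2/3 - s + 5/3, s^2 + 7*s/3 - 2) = 1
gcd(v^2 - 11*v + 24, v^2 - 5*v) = 1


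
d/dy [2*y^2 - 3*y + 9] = 4*y - 3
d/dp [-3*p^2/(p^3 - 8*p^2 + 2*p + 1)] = 3*p*(p^3 - 2*p - 2)/(p^6 - 16*p^5 + 68*p^4 - 30*p^3 - 12*p^2 + 4*p + 1)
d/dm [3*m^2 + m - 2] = 6*m + 1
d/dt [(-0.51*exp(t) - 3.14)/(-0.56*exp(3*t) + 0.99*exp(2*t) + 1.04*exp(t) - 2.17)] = (-0.5712*exp(3*t) - 4.7703*exp(2*t) + 6.2172*exp(t) + 4.3723)*exp(t)/(0.3136*exp(6*t) - 1.1088*exp(5*t) - 0.1847*exp(4*t) + 4.4896*exp(3*t) - 3.215*exp(2*t) - 4.5136*exp(t) + 4.7089)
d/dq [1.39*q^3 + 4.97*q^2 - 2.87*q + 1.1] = 4.17*q^2 + 9.94*q - 2.87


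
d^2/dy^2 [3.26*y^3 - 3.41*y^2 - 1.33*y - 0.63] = 19.56*y - 6.82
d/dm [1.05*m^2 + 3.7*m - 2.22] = 2.1*m + 3.7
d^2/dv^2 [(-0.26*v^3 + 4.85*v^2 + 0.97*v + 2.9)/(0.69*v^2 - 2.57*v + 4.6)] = (1.11022302462516e-16*v^5 - 3.5527136788005e-15*v^4 + 16.340576*v^3 - 65.63694*v^2 - 82.3377*v + 248.0859)/(0.328509*v^6 - 3.670731*v^5 + 20.242323*v^4 - 65.917673*v^3 + 134.94882*v^2 - 163.1436*v + 97.336)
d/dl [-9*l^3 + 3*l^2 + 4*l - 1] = -27*l^2 + 6*l + 4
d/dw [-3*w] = -3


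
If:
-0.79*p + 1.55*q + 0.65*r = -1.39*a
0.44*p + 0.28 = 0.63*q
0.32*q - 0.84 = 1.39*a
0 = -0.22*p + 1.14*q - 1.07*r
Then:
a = -0.56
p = -0.35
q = 0.20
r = 0.29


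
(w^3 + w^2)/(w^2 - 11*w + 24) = w^2*(w + 1)/(w^2 - 11*w + 24)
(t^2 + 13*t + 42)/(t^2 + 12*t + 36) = (t + 7)/(t + 6)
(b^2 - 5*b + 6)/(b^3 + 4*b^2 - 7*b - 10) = (b - 3)/(b^2 + 6*b + 5)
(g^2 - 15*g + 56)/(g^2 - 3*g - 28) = (g - 8)/(g + 4)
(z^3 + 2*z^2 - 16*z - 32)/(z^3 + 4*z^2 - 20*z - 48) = (z + 4)/(z + 6)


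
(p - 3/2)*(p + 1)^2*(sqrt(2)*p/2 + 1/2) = sqrt(2)*p^4/2 + sqrt(2)*p^3/4 + p^3/2 - sqrt(2)*p^2 + p^2/4 - 3*sqrt(2)*p/4 - p - 3/4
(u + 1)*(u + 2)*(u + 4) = u^3 + 7*u^2 + 14*u + 8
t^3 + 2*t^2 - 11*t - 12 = (t - 3)*(t + 1)*(t + 4)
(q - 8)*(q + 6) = q^2 - 2*q - 48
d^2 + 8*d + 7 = (d + 1)*(d + 7)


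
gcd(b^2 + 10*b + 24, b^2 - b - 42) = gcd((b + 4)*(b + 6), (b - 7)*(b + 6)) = b + 6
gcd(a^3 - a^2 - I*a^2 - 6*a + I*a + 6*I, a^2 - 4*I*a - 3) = a - I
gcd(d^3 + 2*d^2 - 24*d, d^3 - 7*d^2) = d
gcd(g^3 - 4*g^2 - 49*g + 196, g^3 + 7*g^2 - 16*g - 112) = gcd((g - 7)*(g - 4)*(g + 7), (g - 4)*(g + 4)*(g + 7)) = g^2 + 3*g - 28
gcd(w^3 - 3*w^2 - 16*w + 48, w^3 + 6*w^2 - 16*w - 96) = w^2 - 16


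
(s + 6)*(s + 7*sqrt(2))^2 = s^3 + 6*s^2 + 14*sqrt(2)*s^2 + 98*s + 84*sqrt(2)*s + 588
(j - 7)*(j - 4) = j^2 - 11*j + 28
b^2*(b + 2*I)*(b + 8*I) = b^4 + 10*I*b^3 - 16*b^2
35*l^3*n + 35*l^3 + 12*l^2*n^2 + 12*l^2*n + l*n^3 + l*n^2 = (5*l + n)*(7*l + n)*(l*n + l)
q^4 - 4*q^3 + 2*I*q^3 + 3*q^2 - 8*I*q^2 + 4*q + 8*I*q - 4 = (q - 2)^2*(q + I)^2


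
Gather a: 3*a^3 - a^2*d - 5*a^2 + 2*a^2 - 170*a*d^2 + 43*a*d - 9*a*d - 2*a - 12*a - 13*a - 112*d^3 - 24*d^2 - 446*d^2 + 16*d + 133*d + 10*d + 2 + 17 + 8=3*a^3 + a^2*(-d - 3) + a*(-170*d^2 + 34*d - 27) - 112*d^3 - 470*d^2 + 159*d + 27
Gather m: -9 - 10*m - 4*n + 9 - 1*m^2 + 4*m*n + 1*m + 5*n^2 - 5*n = -m^2 + m*(4*n - 9) + 5*n^2 - 9*n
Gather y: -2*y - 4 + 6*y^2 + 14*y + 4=6*y^2 + 12*y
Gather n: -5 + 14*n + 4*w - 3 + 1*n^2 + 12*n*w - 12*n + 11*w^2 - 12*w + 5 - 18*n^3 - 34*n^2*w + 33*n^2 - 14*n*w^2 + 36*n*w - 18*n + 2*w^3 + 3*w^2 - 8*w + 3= -18*n^3 + n^2*(34 - 34*w) + n*(-14*w^2 + 48*w - 16) + 2*w^3 + 14*w^2 - 16*w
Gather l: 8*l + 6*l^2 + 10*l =6*l^2 + 18*l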